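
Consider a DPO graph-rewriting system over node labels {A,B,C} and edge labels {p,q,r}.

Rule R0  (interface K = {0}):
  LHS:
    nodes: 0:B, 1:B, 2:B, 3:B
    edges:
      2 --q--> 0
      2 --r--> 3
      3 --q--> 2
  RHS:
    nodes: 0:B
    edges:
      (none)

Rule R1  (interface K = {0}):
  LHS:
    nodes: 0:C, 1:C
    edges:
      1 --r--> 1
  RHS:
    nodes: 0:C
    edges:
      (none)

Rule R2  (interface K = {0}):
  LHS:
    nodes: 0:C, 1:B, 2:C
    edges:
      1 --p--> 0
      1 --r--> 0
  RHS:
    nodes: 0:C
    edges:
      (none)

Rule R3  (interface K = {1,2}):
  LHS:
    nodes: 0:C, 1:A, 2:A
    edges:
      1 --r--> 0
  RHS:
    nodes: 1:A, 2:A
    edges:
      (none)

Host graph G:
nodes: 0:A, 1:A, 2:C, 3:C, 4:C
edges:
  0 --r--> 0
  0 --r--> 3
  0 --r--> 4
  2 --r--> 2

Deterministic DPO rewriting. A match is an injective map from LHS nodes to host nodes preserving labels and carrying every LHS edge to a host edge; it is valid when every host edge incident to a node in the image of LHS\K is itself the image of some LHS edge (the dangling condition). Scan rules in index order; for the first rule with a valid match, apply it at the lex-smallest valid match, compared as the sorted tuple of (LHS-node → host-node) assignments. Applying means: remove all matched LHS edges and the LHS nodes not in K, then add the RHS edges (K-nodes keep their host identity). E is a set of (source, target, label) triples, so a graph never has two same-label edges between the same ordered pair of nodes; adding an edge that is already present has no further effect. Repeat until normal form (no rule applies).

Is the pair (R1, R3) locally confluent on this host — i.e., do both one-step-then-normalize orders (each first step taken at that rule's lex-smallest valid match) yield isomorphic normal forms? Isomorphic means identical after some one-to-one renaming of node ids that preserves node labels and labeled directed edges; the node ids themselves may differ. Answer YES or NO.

branch R1-first: apply at {0↦3, 1↦2} → |E|=3, then 2 more step(s) → NF |V|=2 |E|=1 V={0:A, 1:A} E=0-r->0
branch R3-first: apply at {0↦3, 1↦0, 2↦1} → |E|=3, then 2 more step(s) → NF |V|=2 |E|=1 V={0:A, 1:A} E=0-r->0
graphs isomorphic (equal up to label-preserving node renaming)

Answer: YES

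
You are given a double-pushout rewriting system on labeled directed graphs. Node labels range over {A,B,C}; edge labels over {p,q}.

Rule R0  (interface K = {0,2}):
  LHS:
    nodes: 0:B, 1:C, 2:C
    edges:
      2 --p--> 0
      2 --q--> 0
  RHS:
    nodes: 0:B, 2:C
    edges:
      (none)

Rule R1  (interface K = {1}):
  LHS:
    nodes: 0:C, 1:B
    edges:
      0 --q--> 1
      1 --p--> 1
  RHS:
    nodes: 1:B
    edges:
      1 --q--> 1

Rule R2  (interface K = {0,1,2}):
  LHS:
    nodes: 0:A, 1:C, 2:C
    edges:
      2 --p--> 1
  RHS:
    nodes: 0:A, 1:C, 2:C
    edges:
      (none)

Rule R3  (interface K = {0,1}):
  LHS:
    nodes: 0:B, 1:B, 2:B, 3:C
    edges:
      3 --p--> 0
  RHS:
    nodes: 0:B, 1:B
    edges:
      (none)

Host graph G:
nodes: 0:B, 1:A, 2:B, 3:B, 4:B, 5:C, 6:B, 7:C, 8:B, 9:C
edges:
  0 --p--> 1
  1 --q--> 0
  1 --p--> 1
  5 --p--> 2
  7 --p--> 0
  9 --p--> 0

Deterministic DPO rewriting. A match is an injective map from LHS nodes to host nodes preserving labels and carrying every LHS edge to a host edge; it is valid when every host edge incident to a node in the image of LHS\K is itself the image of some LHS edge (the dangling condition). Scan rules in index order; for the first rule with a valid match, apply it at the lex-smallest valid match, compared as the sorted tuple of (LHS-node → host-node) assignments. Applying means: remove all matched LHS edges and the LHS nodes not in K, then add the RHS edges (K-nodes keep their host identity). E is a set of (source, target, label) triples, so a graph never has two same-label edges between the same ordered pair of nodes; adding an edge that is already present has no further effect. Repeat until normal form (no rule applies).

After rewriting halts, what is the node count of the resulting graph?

start.  V:10 E:6  edges: 0-p->1 1-q->0 1-p->1 5-p->2 7-p->0 9-p->0
1. fire R3 via {0↦0, 1↦2, 2↦3, 3↦7}  →  V:8 E:5  edges: 0-p->1 1-q->0 1-p->1 5-p->2 9-p->0
2. fire R3 via {0↦0, 1↦2, 2↦4, 3↦9}  →  V:6 E:4  edges: 0-p->1 1-q->0 1-p->1 5-p->2
3. fire R3 via {0↦2, 1↦0, 2↦6, 3↦5}  →  V:4 E:3  edges: 0-p->1 1-q->0 1-p->1
final graph: no rule applies after step 3
NF nodes: {0:B, 1:A, 2:B, 8:B}

Answer: 4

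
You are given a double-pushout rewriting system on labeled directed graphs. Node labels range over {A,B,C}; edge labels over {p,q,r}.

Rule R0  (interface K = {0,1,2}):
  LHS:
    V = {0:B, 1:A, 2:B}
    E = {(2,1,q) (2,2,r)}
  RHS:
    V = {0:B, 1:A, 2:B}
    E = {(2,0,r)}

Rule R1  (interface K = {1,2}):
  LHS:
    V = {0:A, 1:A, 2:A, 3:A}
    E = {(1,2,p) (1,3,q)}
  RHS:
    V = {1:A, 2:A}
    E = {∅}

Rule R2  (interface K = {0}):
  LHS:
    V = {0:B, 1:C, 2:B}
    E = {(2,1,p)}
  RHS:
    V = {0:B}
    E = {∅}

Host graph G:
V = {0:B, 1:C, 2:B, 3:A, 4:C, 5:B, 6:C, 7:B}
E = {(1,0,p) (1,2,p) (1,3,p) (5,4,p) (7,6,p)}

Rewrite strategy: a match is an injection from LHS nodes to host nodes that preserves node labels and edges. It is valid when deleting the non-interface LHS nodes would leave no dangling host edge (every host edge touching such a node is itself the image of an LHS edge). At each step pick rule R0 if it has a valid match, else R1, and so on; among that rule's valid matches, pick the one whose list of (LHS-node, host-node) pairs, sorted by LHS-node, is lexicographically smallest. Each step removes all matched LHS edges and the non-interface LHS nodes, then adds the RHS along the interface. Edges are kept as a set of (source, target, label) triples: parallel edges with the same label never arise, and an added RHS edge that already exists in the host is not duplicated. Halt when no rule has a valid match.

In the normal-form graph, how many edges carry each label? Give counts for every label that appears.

Answer: p:3

Rewrite trace:
initial: |V|=8 |E|=5  E = 1-p->0 1-p->2 1-p->3 5-p->4 7-p->6
step 1: apply R2 at {0↦0, 1↦4, 2↦5}  → |V|=6 |E|=4  E = 1-p->0 1-p->2 1-p->3 7-p->6
step 2: apply R2 at {0↦0, 1↦6, 2↦7}  → |V|=4 |E|=3  E = 1-p->0 1-p->2 1-p->3
final graph: no rule applies after step 2
NF edges: [(1, 0, 'p'), (1, 2, 'p'), (1, 3, 'p')]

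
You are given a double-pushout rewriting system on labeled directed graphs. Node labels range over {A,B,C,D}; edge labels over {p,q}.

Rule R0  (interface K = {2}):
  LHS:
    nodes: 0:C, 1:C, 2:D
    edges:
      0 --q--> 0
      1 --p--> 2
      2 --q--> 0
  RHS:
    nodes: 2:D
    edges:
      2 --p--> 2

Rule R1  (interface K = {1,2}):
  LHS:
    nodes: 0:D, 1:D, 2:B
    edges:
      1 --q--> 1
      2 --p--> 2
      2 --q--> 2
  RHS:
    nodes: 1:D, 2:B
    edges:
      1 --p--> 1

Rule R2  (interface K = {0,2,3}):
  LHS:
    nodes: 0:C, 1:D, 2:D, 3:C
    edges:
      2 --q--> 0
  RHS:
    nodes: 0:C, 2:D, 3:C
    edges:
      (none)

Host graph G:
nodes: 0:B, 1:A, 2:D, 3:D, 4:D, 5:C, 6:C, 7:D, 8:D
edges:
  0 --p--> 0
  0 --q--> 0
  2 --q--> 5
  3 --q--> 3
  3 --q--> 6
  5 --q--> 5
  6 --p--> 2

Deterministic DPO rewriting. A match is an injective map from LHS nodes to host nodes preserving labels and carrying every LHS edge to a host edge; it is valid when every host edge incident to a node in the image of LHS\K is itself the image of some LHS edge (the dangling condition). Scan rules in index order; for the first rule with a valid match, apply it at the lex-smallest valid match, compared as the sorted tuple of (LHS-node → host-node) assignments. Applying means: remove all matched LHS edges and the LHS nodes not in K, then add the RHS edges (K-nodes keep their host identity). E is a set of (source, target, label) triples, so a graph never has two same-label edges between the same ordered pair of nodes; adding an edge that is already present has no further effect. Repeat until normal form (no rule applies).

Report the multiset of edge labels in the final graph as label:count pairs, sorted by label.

Answer: p:2 q:1

Derivation:
[0] host  ⇒  9 nodes, 7 edges  {0-p->0 0-q->0 2-q->5 3-q->3 3-q->6 5-q->5 6-p->2}
[1] R1 @ {0↦4, 1↦3, 2↦0}  ⇒  8 nodes, 5 edges  {2-q->5 3-p->3 3-q->6 5-q->5 6-p->2}
[2] R2 @ {0↦5, 1↦7, 2↦2, 3↦6}  ⇒  7 nodes, 4 edges  {3-p->3 3-q->6 5-q->5 6-p->2}
[3] R2 @ {0↦6, 1↦8, 2↦3, 3↦5}  ⇒  6 nodes, 3 edges  {3-p->3 5-q->5 6-p->2}
final graph: no rule applies after step 3
NF edges: [(3, 3, 'p'), (5, 5, 'q'), (6, 2, 'p')]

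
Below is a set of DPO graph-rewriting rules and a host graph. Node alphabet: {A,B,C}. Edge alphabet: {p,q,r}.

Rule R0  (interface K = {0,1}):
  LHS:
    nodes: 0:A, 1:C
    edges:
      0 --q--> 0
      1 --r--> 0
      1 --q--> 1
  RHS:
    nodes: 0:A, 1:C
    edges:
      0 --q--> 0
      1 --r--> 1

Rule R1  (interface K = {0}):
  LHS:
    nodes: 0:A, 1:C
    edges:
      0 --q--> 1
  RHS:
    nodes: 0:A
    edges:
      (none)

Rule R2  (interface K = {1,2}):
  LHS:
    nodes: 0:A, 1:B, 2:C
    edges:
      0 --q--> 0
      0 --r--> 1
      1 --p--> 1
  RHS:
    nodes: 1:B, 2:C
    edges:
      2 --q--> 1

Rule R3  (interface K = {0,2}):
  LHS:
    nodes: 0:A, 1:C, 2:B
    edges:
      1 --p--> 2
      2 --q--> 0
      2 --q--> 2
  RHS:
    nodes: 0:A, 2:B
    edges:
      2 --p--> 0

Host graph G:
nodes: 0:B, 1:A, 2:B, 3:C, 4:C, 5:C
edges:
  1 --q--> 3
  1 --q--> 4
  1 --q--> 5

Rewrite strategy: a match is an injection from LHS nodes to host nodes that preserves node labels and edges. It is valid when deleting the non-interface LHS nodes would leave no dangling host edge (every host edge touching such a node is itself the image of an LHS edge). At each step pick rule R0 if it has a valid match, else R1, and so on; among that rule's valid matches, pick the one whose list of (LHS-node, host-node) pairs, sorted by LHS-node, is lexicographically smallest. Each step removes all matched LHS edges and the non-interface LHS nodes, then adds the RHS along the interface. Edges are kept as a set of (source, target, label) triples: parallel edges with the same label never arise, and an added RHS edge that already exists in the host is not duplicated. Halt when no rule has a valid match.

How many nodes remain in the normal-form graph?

Answer: 3

Rewrite trace:
[0] host  ⇒  6 nodes, 3 edges  {1-q->3 1-q->4 1-q->5}
[1] R1 @ {0↦1, 1↦3}  ⇒  5 nodes, 2 edges  {1-q->4 1-q->5}
[2] R1 @ {0↦1, 1↦4}  ⇒  4 nodes, 1 edges  {1-q->5}
[3] R1 @ {0↦1, 1↦5}  ⇒  3 nodes, 0 edges  {∅}
final graph: no rule applies after step 3
NF nodes: {0:B, 1:A, 2:B}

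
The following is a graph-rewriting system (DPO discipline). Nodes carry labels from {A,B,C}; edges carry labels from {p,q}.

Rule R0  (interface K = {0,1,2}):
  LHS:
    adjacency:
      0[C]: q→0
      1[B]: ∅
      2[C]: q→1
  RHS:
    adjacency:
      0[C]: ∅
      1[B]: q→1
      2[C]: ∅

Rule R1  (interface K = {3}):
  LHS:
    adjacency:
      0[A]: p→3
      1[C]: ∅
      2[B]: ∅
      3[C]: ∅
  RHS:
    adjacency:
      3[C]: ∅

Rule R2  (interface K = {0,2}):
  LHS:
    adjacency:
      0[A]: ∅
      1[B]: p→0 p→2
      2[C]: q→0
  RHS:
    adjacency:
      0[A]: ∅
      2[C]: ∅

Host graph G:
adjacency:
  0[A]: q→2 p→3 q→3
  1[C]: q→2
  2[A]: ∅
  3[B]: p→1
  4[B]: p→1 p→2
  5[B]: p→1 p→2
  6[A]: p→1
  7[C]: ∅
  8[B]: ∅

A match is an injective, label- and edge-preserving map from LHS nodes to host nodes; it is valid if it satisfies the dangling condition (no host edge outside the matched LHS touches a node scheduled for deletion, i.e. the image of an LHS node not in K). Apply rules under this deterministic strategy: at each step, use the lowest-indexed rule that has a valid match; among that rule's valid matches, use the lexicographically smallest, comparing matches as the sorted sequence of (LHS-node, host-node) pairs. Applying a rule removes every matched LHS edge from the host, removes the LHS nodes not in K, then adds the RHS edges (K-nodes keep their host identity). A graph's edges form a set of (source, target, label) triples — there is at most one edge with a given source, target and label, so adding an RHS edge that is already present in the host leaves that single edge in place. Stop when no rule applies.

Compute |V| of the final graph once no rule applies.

Answer: 5

Derivation:
[0] host  ⇒  9 nodes, 10 edges  {0-q->2 0-p->3 0-q->3 1-q->2 3-p->1 4-p->1 4-p->2 5-p->1 5-p->2 6-p->1}
[1] R1 @ {0↦6, 1↦7, 2↦8, 3↦1}  ⇒  6 nodes, 9 edges  {0-q->2 0-p->3 0-q->3 1-q->2 3-p->1 4-p->1 4-p->2 5-p->1 5-p->2}
[2] R2 @ {0↦2, 1↦4, 2↦1}  ⇒  5 nodes, 6 edges  {0-q->2 0-p->3 0-q->3 3-p->1 5-p->1 5-p->2}
final graph: no rule applies after step 2
NF nodes: {0:A, 1:C, 2:A, 3:B, 5:B}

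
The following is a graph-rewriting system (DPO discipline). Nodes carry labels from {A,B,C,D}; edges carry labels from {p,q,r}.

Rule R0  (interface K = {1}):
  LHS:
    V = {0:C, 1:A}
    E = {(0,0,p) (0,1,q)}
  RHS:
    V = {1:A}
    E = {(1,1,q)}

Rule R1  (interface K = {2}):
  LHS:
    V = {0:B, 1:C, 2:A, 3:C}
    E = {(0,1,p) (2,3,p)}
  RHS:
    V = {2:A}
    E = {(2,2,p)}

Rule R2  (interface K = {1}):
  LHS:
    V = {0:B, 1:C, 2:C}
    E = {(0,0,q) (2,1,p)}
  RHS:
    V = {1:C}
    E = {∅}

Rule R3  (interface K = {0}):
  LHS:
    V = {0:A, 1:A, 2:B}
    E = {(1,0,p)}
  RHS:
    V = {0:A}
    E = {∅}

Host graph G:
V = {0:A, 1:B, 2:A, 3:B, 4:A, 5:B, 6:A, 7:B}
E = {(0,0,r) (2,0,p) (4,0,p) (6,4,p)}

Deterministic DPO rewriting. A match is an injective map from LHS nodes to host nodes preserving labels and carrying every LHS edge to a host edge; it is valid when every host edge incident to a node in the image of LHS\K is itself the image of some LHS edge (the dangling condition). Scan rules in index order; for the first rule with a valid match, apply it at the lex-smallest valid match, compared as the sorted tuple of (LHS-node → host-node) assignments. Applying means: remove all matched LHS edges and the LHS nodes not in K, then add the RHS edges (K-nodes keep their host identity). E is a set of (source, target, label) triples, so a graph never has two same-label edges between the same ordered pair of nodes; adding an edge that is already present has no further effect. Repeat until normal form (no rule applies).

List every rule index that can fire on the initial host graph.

Answer: [R3]

Rewrite trace:
R0: no valid match — LHS pattern not found
R1: no valid match — LHS pattern not found
R2: no valid match — LHS pattern not found
R3: 8 valid matches — {0↦0, 1↦2, 2↦1}, {0↦0, 1↦2, 2↦3}, {0↦0, 1↦2, 2↦5} (+5 more)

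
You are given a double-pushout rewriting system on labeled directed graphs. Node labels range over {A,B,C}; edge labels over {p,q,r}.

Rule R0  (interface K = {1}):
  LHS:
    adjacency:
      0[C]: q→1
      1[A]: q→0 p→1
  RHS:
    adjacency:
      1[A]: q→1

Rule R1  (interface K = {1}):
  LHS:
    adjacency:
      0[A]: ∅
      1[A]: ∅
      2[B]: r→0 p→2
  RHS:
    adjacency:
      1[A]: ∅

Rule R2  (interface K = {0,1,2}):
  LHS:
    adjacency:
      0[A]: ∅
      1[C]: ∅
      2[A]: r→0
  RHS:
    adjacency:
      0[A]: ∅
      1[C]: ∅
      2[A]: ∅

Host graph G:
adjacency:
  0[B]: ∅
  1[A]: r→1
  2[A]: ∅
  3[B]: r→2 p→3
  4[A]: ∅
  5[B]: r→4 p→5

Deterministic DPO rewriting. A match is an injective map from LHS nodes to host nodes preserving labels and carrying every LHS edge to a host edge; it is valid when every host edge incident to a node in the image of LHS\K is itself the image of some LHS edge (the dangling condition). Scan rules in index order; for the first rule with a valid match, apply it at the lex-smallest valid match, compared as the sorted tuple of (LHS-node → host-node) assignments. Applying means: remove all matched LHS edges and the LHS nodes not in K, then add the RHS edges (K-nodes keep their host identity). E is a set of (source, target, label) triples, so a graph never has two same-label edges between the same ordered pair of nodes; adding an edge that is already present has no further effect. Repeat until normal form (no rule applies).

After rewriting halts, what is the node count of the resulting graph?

Answer: 2

Rewrite trace:
[0] host  ⇒  6 nodes, 5 edges  {1-r->1 3-r->2 3-p->3 5-r->4 5-p->5}
[1] R1 @ {0↦2, 1↦1, 2↦3}  ⇒  4 nodes, 3 edges  {1-r->1 5-r->4 5-p->5}
[2] R1 @ {0↦4, 1↦1, 2↦5}  ⇒  2 nodes, 1 edges  {1-r->1}
halt: no rule applies after step 2
NF nodes: {0:B, 1:A}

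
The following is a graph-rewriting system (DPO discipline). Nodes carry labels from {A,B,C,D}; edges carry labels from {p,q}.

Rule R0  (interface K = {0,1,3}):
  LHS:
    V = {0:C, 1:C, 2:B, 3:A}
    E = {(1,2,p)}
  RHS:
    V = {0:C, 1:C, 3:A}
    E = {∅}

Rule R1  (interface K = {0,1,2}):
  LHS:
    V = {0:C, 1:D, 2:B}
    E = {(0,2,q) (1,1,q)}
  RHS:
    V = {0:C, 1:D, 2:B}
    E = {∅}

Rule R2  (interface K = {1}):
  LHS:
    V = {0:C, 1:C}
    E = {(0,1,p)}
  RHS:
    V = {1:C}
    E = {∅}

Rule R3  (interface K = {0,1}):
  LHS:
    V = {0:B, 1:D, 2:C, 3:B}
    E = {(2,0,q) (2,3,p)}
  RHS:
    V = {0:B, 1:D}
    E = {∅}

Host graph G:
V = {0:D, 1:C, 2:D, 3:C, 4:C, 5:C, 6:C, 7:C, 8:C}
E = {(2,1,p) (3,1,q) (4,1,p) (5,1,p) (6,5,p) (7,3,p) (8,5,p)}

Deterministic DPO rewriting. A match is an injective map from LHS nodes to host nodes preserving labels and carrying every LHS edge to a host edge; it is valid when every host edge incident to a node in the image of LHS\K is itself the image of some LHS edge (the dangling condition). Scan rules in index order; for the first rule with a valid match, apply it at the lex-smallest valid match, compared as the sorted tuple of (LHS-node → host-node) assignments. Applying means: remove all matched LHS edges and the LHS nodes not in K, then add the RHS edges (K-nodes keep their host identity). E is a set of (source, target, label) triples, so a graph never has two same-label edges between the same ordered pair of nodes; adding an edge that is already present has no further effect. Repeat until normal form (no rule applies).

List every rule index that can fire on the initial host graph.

R0: no valid match — LHS pattern not found
R1: no valid match — LHS pattern not found
R2: 4 valid matches — {0↦4, 1↦1}, {0↦6, 1↦5}, {0↦7, 1↦3} (+1 more)
R3: no valid match — LHS pattern not found

Answer: [R2]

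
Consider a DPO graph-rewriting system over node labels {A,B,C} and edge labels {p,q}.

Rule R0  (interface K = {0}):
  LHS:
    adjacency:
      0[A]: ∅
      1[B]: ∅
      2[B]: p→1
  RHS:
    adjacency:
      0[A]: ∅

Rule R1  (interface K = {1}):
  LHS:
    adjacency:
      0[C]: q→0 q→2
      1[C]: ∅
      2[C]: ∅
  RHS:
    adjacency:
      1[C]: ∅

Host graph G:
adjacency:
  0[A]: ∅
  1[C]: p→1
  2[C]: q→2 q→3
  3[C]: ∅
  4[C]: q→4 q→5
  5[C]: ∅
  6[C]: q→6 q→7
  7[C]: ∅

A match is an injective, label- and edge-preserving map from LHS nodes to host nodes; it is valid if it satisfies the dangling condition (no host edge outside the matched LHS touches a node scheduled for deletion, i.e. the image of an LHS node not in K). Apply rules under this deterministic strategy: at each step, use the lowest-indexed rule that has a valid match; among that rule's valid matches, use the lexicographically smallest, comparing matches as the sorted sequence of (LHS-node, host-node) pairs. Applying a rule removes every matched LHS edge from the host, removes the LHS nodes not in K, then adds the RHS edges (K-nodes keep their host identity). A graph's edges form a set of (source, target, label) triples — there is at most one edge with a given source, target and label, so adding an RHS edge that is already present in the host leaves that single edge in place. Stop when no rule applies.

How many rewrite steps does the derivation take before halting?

Answer: 3

Rewrite trace:
start.  V:8 E:7  edges: 1-p->1 2-q->2 2-q->3 4-q->4 4-q->5 6-q->6 6-q->7
1. fire R1 via {0↦2, 1↦1, 2↦3}  →  V:6 E:5  edges: 1-p->1 4-q->4 4-q->5 6-q->6 6-q->7
2. fire R1 via {0↦4, 1↦1, 2↦5}  →  V:4 E:3  edges: 1-p->1 6-q->6 6-q->7
3. fire R1 via {0↦6, 1↦1, 2↦7}  →  V:2 E:1  edges: 1-p->1
final graph: no rule applies after step 3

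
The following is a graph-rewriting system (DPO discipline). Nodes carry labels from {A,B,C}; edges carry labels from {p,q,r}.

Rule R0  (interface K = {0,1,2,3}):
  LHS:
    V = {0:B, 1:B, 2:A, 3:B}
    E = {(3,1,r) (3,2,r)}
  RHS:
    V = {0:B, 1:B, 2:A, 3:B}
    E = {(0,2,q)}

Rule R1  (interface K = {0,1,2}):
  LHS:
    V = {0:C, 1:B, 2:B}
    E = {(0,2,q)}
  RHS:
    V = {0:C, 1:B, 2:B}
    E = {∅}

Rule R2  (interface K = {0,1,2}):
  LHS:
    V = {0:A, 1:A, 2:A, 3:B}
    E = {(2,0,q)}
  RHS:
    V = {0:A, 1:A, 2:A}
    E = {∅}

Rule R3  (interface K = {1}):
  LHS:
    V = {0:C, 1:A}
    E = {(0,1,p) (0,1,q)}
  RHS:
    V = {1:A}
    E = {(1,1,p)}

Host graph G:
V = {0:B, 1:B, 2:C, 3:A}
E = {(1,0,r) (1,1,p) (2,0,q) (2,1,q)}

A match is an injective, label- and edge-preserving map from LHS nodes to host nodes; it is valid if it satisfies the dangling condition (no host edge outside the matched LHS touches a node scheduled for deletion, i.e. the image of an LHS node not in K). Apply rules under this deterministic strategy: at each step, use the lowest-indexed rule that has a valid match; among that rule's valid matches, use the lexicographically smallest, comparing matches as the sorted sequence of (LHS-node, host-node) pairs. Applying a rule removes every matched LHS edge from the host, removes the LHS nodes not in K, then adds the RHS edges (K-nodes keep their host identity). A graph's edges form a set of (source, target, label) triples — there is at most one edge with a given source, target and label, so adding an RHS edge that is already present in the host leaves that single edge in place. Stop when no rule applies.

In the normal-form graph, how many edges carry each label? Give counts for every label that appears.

start.  V:4 E:4  edges: 1-r->0 1-p->1 2-q->0 2-q->1
1. fire R1 via {0↦2, 1↦0, 2↦1}  →  V:4 E:3  edges: 1-r->0 1-p->1 2-q->0
2. fire R1 via {0↦2, 1↦1, 2↦0}  →  V:4 E:2  edges: 1-r->0 1-p->1
halt: no rule applies after step 2
NF edges: [(1, 0, 'r'), (1, 1, 'p')]

Answer: p:1 r:1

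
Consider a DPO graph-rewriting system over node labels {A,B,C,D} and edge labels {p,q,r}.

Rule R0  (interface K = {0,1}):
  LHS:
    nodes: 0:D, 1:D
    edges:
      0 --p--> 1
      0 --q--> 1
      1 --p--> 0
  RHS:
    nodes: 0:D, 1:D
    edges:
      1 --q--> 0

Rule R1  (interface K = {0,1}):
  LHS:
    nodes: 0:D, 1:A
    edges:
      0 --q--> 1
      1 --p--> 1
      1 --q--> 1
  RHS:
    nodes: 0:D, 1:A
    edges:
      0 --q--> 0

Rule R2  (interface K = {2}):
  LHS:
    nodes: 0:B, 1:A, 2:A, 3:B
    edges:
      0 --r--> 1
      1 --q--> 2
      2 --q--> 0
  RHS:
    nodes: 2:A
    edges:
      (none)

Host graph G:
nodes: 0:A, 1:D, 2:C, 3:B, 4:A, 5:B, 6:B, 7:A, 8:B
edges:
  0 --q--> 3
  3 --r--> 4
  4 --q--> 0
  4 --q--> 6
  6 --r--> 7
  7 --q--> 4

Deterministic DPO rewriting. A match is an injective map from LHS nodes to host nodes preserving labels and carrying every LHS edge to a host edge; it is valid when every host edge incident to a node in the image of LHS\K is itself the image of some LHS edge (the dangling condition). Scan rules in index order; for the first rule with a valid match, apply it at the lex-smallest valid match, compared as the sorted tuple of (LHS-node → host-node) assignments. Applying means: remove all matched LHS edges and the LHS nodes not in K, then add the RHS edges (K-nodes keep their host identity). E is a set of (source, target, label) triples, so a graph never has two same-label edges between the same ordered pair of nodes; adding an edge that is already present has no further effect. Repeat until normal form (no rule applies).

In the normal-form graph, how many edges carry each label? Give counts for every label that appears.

Answer: (no edges)

Steps:
start.  V:9 E:6  edges: 0-q->3 3-r->4 4-q->0 4-q->6 6-r->7 7-q->4
1. fire R2 via {0↦6, 1↦7, 2↦4, 3↦5}  →  V:6 E:3  edges: 0-q->3 3-r->4 4-q->0
2. fire R2 via {0↦3, 1↦4, 2↦0, 3↦8}  →  V:3 E:0  edges: ∅
final graph: no rule applies after step 2
NF edges: []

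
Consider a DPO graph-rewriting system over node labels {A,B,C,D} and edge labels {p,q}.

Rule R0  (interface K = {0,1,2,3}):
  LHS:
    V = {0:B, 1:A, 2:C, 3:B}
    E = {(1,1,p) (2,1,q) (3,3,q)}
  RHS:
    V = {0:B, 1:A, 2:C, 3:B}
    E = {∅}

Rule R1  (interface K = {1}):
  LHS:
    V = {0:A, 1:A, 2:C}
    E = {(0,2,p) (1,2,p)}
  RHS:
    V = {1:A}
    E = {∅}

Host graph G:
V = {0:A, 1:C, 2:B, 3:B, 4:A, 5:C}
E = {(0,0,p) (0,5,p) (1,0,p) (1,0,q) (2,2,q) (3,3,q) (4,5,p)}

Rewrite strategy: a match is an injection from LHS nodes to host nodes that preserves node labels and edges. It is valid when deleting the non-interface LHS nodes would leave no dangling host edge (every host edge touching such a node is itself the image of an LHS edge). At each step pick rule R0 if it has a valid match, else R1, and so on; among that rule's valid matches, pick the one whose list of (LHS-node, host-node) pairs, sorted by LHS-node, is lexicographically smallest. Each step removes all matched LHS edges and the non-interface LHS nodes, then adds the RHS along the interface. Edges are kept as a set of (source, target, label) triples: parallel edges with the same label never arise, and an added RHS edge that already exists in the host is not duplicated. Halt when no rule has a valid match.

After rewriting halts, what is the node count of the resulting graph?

Answer: 4

Steps:
start.  V:6 E:7  edges: 0-p->0 0-p->5 1-p->0 1-q->0 2-q->2 3-q->3 4-p->5
1. fire R0 via {0↦2, 1↦0, 2↦1, 3↦3}  →  V:6 E:4  edges: 0-p->5 1-p->0 2-q->2 4-p->5
2. fire R1 via {0↦4, 1↦0, 2↦5}  →  V:4 E:2  edges: 1-p->0 2-q->2
final graph: no rule applies after step 2
NF nodes: {0:A, 1:C, 2:B, 3:B}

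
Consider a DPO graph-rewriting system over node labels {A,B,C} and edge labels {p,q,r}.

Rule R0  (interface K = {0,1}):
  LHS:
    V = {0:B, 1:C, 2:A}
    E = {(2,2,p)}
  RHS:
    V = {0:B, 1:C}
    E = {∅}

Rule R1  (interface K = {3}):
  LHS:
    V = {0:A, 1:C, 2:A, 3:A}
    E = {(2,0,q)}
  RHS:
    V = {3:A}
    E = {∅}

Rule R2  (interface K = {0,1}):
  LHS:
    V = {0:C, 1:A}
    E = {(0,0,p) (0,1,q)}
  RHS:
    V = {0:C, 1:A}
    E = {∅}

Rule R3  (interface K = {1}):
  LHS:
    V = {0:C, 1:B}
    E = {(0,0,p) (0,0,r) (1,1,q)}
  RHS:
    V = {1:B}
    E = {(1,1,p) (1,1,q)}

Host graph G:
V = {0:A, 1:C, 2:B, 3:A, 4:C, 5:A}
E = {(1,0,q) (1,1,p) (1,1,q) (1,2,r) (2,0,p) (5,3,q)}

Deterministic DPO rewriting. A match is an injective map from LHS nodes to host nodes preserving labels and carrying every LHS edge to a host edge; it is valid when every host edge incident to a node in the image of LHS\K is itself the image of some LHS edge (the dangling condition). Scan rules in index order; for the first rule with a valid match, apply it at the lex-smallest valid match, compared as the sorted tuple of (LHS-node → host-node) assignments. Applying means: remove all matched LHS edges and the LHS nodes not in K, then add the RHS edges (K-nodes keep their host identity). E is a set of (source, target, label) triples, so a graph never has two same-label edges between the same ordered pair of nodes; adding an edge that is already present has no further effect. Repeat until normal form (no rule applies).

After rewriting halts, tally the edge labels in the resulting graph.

initial: |V|=6 |E|=6  E = 1-q->0 1-p->1 1-q->1 1-r->2 2-p->0 5-q->3
step 1: apply R1 at {0↦3, 1↦4, 2↦5, 3↦0}  → |V|=3 |E|=5  E = 1-q->0 1-p->1 1-q->1 1-r->2 2-p->0
step 2: apply R2 at {0↦1, 1↦0}  → |V|=3 |E|=3  E = 1-q->1 1-r->2 2-p->0
halt: no rule applies after step 2
NF edges: [(1, 1, 'q'), (1, 2, 'r'), (2, 0, 'p')]

Answer: p:1 q:1 r:1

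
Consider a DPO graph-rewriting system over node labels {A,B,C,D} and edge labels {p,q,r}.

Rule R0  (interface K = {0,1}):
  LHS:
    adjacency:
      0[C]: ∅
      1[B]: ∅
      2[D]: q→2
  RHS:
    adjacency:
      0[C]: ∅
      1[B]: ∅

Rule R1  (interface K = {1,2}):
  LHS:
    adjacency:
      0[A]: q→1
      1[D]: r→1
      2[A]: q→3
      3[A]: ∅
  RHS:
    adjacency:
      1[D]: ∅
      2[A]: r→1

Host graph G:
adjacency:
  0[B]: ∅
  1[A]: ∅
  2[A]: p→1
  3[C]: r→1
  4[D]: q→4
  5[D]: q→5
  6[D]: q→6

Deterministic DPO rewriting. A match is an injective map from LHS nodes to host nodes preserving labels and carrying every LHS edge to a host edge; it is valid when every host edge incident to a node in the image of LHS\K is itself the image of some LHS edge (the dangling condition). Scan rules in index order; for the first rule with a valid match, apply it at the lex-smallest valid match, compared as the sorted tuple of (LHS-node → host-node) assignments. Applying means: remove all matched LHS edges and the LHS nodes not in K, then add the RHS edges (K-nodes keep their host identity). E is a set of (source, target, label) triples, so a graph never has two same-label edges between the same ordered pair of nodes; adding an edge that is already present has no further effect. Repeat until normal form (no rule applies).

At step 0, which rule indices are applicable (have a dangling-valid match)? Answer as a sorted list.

R0: 3 valid matches — {0↦3, 1↦0, 2↦4}, {0↦3, 1↦0, 2↦5}, {0↦3, 1↦0, 2↦6}
R1: no valid match — LHS pattern not found

Answer: [R0]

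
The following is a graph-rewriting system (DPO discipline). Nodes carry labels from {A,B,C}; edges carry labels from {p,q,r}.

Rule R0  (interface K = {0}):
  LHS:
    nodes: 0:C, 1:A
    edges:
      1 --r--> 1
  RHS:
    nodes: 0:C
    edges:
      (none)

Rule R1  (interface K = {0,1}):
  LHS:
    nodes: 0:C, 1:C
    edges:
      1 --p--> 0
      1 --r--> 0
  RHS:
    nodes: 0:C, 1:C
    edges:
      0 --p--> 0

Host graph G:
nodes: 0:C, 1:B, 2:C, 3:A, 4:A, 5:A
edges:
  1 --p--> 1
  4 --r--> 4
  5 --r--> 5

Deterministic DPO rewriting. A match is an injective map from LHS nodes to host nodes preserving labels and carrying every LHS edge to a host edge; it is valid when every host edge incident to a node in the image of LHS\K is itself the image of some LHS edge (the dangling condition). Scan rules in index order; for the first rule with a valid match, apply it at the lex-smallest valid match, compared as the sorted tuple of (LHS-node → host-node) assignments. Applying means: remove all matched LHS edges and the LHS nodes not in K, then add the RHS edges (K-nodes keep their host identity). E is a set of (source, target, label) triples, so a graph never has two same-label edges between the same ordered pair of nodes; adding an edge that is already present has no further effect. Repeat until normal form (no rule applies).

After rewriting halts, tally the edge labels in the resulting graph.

Answer: p:1

Rewrite trace:
start.  V:6 E:3  edges: 1-p->1 4-r->4 5-r->5
1. fire R0 via {0↦0, 1↦4}  →  V:5 E:2  edges: 1-p->1 5-r->5
2. fire R0 via {0↦0, 1↦5}  →  V:4 E:1  edges: 1-p->1
normal form: no rule applies after step 2
NF edges: [(1, 1, 'p')]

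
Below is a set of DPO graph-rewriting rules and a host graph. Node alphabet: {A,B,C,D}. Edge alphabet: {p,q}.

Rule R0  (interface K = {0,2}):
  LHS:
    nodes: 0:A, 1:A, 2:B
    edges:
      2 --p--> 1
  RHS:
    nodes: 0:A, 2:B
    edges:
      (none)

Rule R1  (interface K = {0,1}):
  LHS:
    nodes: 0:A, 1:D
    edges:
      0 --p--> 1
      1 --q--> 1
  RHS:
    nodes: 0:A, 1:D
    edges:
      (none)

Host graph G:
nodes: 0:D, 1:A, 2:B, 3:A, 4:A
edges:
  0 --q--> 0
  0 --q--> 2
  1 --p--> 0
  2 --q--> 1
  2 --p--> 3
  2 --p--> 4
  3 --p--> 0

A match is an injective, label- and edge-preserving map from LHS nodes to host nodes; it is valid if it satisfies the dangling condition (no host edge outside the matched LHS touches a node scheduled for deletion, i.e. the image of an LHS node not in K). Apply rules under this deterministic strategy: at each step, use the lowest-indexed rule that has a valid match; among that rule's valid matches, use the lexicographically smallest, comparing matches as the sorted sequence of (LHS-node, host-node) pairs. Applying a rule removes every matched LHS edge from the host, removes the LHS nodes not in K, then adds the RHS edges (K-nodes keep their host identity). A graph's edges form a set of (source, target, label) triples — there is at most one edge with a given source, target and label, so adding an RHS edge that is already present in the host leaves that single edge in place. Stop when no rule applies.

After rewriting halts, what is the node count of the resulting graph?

Answer: 4

Rewrite trace:
start.  V:5 E:7  edges: 0-q->0 0-q->2 1-p->0 2-q->1 2-p->3 2-p->4 3-p->0
1. fire R0 via {0↦1, 1↦4, 2↦2}  →  V:4 E:6  edges: 0-q->0 0-q->2 1-p->0 2-q->1 2-p->3 3-p->0
2. fire R1 via {0↦1, 1↦0}  →  V:4 E:4  edges: 0-q->2 2-q->1 2-p->3 3-p->0
final graph: no rule applies after step 2
NF nodes: {0:D, 1:A, 2:B, 3:A}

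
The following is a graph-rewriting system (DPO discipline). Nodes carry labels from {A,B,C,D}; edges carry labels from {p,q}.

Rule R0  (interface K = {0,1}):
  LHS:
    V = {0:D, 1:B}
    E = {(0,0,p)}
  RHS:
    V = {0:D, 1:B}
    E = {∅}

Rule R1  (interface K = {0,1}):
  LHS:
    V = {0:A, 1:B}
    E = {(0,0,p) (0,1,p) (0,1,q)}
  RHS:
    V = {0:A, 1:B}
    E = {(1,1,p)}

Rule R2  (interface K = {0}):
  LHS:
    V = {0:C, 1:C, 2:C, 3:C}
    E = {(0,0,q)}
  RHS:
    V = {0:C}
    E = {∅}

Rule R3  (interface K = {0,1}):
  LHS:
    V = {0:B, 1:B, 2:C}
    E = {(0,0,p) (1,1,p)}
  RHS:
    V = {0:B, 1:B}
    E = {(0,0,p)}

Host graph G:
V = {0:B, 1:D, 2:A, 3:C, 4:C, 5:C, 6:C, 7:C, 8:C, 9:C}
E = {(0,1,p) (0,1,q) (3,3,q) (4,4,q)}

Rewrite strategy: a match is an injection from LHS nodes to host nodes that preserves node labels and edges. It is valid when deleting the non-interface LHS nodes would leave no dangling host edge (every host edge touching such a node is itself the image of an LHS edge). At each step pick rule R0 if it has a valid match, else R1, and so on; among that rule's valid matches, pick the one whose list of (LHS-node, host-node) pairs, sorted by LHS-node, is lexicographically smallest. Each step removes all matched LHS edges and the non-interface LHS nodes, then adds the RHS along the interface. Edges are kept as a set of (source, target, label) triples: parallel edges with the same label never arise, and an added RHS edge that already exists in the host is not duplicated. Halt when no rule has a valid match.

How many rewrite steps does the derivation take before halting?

[0] host  ⇒  10 nodes, 4 edges  {0-p->1 0-q->1 3-q->3 4-q->4}
[1] R2 @ {0↦3, 1↦5, 2↦6, 3↦7}  ⇒  7 nodes, 3 edges  {0-p->1 0-q->1 4-q->4}
[2] R2 @ {0↦4, 1↦3, 2↦8, 3↦9}  ⇒  4 nodes, 2 edges  {0-p->1 0-q->1}
normal form: no rule applies after step 2

Answer: 2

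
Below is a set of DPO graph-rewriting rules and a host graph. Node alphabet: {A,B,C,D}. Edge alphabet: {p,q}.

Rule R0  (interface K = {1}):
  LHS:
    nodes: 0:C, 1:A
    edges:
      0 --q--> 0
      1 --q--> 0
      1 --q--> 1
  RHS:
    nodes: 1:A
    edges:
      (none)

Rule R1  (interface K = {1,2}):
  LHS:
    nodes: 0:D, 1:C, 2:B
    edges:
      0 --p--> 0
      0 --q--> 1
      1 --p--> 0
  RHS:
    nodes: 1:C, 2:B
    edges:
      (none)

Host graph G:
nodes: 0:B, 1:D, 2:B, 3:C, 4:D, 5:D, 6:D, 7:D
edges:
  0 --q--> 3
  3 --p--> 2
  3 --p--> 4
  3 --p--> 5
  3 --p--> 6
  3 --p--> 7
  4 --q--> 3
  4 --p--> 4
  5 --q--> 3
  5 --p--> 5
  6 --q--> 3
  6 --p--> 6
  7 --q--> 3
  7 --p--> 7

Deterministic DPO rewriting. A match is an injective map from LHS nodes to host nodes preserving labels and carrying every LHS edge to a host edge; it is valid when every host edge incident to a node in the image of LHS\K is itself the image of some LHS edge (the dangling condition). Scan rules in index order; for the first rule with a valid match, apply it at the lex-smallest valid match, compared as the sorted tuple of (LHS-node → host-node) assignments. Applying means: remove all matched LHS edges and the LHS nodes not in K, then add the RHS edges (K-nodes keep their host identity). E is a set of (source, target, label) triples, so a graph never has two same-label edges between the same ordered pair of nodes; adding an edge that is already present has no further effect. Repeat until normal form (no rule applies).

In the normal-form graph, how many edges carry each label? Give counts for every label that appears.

start.  V:8 E:14  edges: 0-q->3 3-p->2 3-p->4 3-p->5 3-p->6 3-p->7 4-q->3 4-p->4 5-q->3 5-p->5 6-q->3 6-p->6 7-q->3 7-p->7
1. fire R1 via {0↦4, 1↦3, 2↦0}  →  V:7 E:11  edges: 0-q->3 3-p->2 3-p->5 3-p->6 3-p->7 5-q->3 5-p->5 6-q->3 6-p->6 7-q->3 7-p->7
2. fire R1 via {0↦5, 1↦3, 2↦0}  →  V:6 E:8  edges: 0-q->3 3-p->2 3-p->6 3-p->7 6-q->3 6-p->6 7-q->3 7-p->7
3. fire R1 via {0↦6, 1↦3, 2↦0}  →  V:5 E:5  edges: 0-q->3 3-p->2 3-p->7 7-q->3 7-p->7
4. fire R1 via {0↦7, 1↦3, 2↦0}  →  V:4 E:2  edges: 0-q->3 3-p->2
normal form: no rule applies after step 4
NF edges: [(0, 3, 'q'), (3, 2, 'p')]

Answer: p:1 q:1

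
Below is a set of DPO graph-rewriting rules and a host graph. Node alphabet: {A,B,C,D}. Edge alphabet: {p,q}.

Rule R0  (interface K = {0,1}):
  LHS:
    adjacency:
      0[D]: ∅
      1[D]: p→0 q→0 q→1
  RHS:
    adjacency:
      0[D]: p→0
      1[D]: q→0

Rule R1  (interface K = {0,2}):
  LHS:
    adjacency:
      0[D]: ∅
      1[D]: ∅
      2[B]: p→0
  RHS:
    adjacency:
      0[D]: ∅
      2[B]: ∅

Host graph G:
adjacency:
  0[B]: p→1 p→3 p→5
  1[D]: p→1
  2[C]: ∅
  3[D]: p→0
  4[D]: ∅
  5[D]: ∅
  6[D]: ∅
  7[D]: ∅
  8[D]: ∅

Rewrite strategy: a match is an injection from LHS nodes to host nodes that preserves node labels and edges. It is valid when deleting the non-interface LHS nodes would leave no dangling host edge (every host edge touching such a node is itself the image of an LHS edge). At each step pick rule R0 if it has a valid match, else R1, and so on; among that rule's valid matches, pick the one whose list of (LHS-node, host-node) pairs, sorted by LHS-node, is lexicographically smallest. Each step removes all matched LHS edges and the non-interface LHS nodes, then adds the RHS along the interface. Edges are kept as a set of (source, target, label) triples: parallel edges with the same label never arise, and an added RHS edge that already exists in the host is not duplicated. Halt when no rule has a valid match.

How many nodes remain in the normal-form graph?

Answer: 6

Derivation:
initial: |V|=9 |E|=5  E = 0-p->1 0-p->3 0-p->5 1-p->1 3-p->0
step 1: apply R1 at {0↦1, 1↦4, 2↦0}  → |V|=8 |E|=4  E = 0-p->3 0-p->5 1-p->1 3-p->0
step 2: apply R1 at {0↦3, 1↦6, 2↦0}  → |V|=7 |E|=3  E = 0-p->5 1-p->1 3-p->0
step 3: apply R1 at {0↦5, 1↦7, 2↦0}  → |V|=6 |E|=2  E = 1-p->1 3-p->0
final graph: no rule applies after step 3
NF nodes: {0:B, 1:D, 2:C, 3:D, 5:D, 8:D}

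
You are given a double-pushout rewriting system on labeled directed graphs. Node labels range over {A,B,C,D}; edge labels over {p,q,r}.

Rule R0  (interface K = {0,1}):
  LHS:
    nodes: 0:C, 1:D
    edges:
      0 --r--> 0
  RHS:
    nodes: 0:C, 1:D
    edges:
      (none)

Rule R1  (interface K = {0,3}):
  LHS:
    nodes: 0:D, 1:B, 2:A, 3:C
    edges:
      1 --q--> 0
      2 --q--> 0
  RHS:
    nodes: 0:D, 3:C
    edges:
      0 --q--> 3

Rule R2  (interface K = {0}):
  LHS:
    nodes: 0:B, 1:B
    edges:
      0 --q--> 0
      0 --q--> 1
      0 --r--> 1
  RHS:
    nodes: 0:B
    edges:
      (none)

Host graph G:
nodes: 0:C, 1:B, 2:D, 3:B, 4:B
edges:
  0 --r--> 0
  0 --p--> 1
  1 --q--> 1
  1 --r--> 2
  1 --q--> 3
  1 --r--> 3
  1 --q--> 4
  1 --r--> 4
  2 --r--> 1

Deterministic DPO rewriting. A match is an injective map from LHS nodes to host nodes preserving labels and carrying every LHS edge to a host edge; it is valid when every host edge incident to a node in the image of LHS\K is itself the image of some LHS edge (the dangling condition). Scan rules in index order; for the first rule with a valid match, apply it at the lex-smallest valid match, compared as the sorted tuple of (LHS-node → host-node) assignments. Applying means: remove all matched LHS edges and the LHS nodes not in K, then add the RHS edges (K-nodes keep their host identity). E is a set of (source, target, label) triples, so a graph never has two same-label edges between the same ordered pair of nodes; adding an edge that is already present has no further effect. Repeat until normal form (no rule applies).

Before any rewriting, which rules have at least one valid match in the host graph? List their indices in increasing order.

R0: 1 valid match — {0↦0, 1↦2}
R1: no valid match — LHS pattern not found
R2: 2 valid matches — {0↦1, 1↦3}, {0↦1, 1↦4}

Answer: [R0,R2]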